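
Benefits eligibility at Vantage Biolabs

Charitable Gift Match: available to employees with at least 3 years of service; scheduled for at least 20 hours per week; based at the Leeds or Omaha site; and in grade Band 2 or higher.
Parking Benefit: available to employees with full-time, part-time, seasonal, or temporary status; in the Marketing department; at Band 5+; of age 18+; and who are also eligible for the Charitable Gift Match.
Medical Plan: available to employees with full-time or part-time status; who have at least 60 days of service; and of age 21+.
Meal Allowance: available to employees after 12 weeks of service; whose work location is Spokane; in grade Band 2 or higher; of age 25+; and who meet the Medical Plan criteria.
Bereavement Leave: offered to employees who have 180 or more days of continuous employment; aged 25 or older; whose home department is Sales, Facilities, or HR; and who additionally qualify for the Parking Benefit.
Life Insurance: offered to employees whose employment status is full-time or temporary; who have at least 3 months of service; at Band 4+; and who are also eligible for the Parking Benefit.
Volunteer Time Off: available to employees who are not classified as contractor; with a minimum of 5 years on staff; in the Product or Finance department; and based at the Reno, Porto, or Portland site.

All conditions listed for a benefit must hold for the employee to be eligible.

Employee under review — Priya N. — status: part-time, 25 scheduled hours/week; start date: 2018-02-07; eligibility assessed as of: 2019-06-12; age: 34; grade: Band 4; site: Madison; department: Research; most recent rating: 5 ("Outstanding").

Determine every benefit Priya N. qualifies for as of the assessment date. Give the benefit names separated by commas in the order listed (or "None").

Medical Plan

Service from 2018-02-07 to 2019-06-12: 490 days.
Charitable Gift Match — service 490 days < 3 years (≈1095 days) ✗ → not eligible.
Parking Benefit — status part-time ✓; dept Research ✗ → not eligible.
Medical Plan — status part-time ✓; service 490 days ≥ 60 days ✓; age 34 ≥ 21 ✓ → eligible.
Meal Allowance — service 490 days ≥ 12 weeks (≈84 days) ✓; site Madison ✗ (not Spokane) → not eligible.
Bereavement Leave — service 490 days ≥ 180 days ✓; age 34 ≥ 25 ✓; dept Research ✗ → not eligible.
Life Insurance — status part-time ✗ (requires full-time or temporary) → not eligible.
Volunteer Time Off — status part-time ✓ (not excluded); service 490 days < 5 years (≈1825 days) ✗ → not eligible.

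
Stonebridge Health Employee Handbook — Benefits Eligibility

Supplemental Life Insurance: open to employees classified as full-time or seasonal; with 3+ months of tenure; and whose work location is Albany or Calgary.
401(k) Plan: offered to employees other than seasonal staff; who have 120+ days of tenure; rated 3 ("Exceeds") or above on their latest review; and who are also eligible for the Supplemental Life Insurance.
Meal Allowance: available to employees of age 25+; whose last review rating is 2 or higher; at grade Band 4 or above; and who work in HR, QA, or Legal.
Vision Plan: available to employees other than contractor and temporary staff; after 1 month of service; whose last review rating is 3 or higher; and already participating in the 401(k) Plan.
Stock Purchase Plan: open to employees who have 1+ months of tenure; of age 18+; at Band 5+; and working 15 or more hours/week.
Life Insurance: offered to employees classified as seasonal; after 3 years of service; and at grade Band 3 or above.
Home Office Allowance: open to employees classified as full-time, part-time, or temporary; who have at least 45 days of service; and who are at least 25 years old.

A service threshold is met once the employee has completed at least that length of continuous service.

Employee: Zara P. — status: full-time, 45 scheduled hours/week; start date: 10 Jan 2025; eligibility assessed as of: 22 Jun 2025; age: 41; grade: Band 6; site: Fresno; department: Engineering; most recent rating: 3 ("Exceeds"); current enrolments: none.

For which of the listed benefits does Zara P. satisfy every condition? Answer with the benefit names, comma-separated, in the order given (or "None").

Service from 10 Jan 2025 to 22 Jun 2025: 163 days.
Supplemental Life Insurance — status full-time ✓; service 163 days ≥ 3 months (≈90 days) ✓; site Fresno ✗ (not Albany or Calgary) → not eligible.
401(k) Plan — status full-time ✓ (not excluded); service 163 days ≥ 120 days ✓; rating 3 ≥ 3 ✓; not eligible for Supplemental Life Insurance ✗ → not eligible.
Meal Allowance — age 41 ≥ 25 ✓; rating 3 ≥ 2 ✓; grade Band 6 ≥ Band 4 ✓; dept Engineering ✗ → not eligible.
Vision Plan — status full-time ✓ (not excluded); service 163 days ≥ 1 month (≈30 days) ✓; rating 3 ≥ 3 ✓; not enrolled in 401(k) Plan ✗ → not eligible.
Stock Purchase Plan — service 163 days ≥ 1 month (≈30 days) ✓; age 41 ≥ 18 ✓; grade Band 6 ≥ Band 5 ✓; 45 hrs/wk ≥ 15 ✓ → eligible.
Life Insurance — status full-time ✗ (requires seasonal) → not eligible.
Home Office Allowance — status full-time ✓; service 163 days ≥ 45 days ✓; age 41 ≥ 25 ✓ → eligible.

Stock Purchase Plan, Home Office Allowance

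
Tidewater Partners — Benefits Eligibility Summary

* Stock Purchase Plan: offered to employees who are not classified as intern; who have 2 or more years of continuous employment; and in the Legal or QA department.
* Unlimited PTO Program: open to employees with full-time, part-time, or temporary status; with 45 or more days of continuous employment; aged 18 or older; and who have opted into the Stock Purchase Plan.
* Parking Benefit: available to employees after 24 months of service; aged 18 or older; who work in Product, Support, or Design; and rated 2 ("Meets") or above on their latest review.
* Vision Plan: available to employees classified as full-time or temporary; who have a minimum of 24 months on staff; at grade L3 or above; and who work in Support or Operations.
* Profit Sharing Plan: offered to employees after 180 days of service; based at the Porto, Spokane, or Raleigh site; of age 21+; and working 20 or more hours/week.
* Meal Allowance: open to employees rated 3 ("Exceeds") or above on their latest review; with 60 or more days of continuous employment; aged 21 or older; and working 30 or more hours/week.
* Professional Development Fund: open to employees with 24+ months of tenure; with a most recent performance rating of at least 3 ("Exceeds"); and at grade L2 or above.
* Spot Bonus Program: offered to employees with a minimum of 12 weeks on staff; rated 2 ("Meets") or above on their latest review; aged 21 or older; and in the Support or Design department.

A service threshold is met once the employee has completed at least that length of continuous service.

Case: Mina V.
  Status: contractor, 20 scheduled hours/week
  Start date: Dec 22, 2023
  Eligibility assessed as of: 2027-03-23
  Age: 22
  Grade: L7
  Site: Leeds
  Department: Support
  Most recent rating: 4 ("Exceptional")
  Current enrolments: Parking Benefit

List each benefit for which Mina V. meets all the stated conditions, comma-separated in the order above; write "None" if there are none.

Parking Benefit, Professional Development Fund, Spot Bonus Program

Service from Dec 22, 2023 to 2027-03-23: 1187 days.
Stock Purchase Plan — status contractor ✓ (not excluded); service 1187 days ≥ 2 years (≈730 days) ✓; dept Support ✗ → not eligible.
Unlimited PTO Program — status contractor ✗ (requires full-time, part-time, or temporary) → not eligible.
Parking Benefit — service 1187 days ≥ 24 months (≈720 days) ✓; age 22 ≥ 18 ✓; dept Support ✓; rating 4 ≥ 2 ✓ → eligible.
Vision Plan — status contractor ✗ (requires full-time or temporary) → not eligible.
Profit Sharing Plan — service 1187 days ≥ 180 days ✓; site Leeds ✗ (not Porto, Spokane, or Raleigh) → not eligible.
Meal Allowance — rating 4 ≥ 3 ✓; service 1187 days ≥ 60 days ✓; age 22 ≥ 21 ✓; 20 hrs/wk < 30 ✗ → not eligible.
Professional Development Fund — service 1187 days ≥ 24 months (≈720 days) ✓; rating 4 ≥ 3 ✓; grade L7 ≥ L2 ✓ → eligible.
Spot Bonus Program — service 1187 days ≥ 12 weeks (≈84 days) ✓; rating 4 ≥ 2 ✓; age 22 ≥ 21 ✓; dept Support ✓ → eligible.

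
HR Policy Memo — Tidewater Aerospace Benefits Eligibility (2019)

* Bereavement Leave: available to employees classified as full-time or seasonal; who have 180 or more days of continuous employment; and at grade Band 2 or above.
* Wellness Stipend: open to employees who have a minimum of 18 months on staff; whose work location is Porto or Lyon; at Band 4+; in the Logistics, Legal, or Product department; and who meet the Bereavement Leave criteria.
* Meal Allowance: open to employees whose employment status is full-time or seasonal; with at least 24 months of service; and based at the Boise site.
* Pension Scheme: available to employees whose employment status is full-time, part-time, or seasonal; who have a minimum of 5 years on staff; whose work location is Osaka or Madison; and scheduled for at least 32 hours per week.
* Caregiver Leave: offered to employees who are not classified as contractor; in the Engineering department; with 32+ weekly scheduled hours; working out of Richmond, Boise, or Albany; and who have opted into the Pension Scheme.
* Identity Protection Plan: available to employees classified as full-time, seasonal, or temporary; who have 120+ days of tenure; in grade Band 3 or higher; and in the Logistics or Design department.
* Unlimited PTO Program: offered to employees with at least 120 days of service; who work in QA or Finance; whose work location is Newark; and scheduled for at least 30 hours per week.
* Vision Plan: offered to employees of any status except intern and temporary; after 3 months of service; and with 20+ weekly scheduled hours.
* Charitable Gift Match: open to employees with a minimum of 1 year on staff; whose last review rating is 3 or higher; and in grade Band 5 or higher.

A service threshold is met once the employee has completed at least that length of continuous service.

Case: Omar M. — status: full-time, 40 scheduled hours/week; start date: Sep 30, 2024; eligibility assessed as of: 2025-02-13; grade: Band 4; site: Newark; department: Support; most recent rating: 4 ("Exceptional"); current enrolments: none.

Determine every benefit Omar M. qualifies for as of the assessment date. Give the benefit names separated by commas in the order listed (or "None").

Service from Sep 30, 2024 to 2025-02-13: 136 days.
Bereavement Leave — status full-time ✓; service 136 days < 180 days ✗ → not eligible.
Wellness Stipend — service 136 days < 18 months (≈540 days) ✗ → not eligible.
Meal Allowance — status full-time ✓; service 136 days < 24 months (≈720 days) ✗ → not eligible.
Pension Scheme — status full-time ✓; service 136 days < 5 years (≈1825 days) ✗ → not eligible.
Caregiver Leave — status full-time ✓ (not excluded); dept Support ✗ → not eligible.
Identity Protection Plan — status full-time ✓; service 136 days ≥ 120 days ✓; grade Band 4 ≥ Band 3 ✓; dept Support ✗ → not eligible.
Unlimited PTO Program — service 136 days ≥ 120 days ✓; dept Support ✗ → not eligible.
Vision Plan — status full-time ✓ (not excluded); service 136 days ≥ 3 months (≈90 days) ✓; 40 hrs/wk ≥ 20 ✓ → eligible.
Charitable Gift Match — service 136 days < 1 year (≈365 days) ✗ → not eligible.

Vision Plan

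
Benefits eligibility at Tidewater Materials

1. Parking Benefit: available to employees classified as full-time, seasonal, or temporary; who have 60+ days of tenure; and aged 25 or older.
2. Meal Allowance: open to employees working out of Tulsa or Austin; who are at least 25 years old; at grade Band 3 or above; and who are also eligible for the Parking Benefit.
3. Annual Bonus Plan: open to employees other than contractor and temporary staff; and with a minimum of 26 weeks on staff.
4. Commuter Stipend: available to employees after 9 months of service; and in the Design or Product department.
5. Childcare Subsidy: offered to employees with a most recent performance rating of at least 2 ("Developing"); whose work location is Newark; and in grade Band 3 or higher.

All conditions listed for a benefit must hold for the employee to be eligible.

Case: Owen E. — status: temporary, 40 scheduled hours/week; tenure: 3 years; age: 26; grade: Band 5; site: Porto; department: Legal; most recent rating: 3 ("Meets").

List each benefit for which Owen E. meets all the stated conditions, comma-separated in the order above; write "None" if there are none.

Parking Benefit

Parking Benefit — status temporary ✓; service 3 years ≥ 60 days ✓; age 26 ≥ 25 ✓ → eligible.
Meal Allowance — site Porto ✗ (not Tulsa or Austin) → not eligible.
Annual Bonus Plan — status temporary ✗ (excluded) → not eligible.
Commuter Stipend — service 3 years ≥ 9 months (≈270 days) ✓; dept Legal ✗ → not eligible.
Childcare Subsidy — rating 3 ≥ 2 ✓; site Porto ✗ (not Newark) → not eligible.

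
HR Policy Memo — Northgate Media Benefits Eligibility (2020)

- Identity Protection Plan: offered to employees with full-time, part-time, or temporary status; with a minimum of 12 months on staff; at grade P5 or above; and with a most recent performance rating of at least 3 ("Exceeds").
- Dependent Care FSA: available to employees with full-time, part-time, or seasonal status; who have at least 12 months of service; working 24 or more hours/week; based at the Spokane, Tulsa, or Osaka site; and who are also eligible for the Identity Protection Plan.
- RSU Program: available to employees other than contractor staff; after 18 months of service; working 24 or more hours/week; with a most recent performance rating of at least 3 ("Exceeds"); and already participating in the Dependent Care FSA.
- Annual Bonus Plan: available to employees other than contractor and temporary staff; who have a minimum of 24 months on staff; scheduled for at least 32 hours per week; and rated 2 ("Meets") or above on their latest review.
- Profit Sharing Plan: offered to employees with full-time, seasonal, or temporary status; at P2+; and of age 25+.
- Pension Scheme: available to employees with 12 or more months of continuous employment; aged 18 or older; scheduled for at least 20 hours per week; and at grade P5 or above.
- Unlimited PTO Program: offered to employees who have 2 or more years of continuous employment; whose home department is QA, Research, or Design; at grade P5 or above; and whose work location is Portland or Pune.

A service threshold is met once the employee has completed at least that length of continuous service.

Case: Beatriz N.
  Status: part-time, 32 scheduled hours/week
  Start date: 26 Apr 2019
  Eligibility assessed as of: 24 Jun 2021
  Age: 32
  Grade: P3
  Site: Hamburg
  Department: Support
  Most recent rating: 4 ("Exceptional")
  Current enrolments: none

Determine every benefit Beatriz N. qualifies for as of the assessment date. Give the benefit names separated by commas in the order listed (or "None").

Service from 26 Apr 2019 to 24 Jun 2021: 790 days.
Identity Protection Plan — status part-time ✓; service 790 days ≥ 12 months (≈360 days) ✓; grade P3 < P5 ✗ → not eligible.
Dependent Care FSA — status part-time ✓; service 790 days ≥ 12 months (≈360 days) ✓; 32 hrs/wk ≥ 24 ✓; site Hamburg ✗ (not Spokane, Tulsa, or Osaka) → not eligible.
RSU Program — status part-time ✓ (not excluded); service 790 days ≥ 18 months (≈540 days) ✓; 32 hrs/wk ≥ 24 ✓; rating 4 ≥ 3 ✓; not enrolled in Dependent Care FSA ✗ → not eligible.
Annual Bonus Plan — status part-time ✓ (not excluded); service 790 days ≥ 24 months (≈720 days) ✓; 32 hrs/wk ≥ 32 ✓; rating 4 ≥ 2 ✓ → eligible.
Profit Sharing Plan — status part-time ✗ (requires full-time, seasonal, or temporary) → not eligible.
Pension Scheme — service 790 days ≥ 12 months (≈360 days) ✓; age 32 ≥ 18 ✓; 32 hrs/wk ≥ 20 ✓; grade P3 < P5 ✗ → not eligible.
Unlimited PTO Program — service 790 days ≥ 2 years (≈730 days) ✓; dept Support ✗ → not eligible.

Annual Bonus Plan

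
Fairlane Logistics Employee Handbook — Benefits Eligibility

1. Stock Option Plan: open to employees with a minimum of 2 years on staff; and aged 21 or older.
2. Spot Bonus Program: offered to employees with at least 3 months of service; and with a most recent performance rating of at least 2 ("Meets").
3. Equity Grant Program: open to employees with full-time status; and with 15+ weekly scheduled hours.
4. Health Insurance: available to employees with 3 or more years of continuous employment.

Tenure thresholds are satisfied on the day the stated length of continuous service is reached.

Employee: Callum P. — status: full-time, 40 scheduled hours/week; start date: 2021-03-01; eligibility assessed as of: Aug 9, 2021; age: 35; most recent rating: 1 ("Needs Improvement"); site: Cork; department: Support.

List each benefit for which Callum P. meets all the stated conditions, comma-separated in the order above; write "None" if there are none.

Equity Grant Program

Service from 2021-03-01 to Aug 9, 2021: 161 days.
Stock Option Plan — service 161 days < 2 years (≈730 days) ✗ → not eligible.
Spot Bonus Program — service 161 days ≥ 3 months (≈90 days) ✓; rating 1 < 2 ✗ → not eligible.
Equity Grant Program — status full-time ✓; 40 hrs/wk ≥ 15 ✓ → eligible.
Health Insurance — service 161 days < 3 years (≈1095 days) ✗ → not eligible.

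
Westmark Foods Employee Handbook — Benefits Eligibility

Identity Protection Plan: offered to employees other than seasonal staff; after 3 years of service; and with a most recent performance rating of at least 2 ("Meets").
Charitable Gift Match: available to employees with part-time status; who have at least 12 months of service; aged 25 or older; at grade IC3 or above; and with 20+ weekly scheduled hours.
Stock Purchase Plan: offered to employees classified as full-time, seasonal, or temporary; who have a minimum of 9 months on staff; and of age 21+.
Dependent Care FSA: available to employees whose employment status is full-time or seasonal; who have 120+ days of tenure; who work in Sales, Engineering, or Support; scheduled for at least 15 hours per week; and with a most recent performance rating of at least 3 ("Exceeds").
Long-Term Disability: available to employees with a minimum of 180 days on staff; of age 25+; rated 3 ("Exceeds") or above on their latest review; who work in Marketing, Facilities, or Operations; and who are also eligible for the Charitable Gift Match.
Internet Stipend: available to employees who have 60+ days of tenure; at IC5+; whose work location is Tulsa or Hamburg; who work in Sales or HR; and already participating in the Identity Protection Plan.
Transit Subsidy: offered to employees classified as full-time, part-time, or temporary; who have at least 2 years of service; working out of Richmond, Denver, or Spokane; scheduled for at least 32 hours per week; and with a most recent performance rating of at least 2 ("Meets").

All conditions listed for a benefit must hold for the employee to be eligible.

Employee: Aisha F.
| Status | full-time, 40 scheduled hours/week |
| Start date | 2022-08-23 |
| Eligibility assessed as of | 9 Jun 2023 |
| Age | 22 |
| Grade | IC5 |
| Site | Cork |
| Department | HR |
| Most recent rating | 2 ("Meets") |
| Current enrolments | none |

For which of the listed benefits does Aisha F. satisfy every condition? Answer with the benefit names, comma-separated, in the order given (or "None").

Stock Purchase Plan

Service from 2022-08-23 to 9 Jun 2023: 290 days.
Identity Protection Plan — status full-time ✓ (not excluded); service 290 days < 3 years (≈1095 days) ✗ → not eligible.
Charitable Gift Match — status full-time ✗ (requires part-time) → not eligible.
Stock Purchase Plan — status full-time ✓; service 290 days ≥ 9 months (≈270 days) ✓; age 22 ≥ 21 ✓ → eligible.
Dependent Care FSA — status full-time ✓; service 290 days ≥ 120 days ✓; dept HR ✗ → not eligible.
Long-Term Disability — service 290 days ≥ 180 days ✓; age 22 < 25 ✗ → not eligible.
Internet Stipend — service 290 days ≥ 60 days ✓; grade IC5 ≥ IC5 ✓; site Cork ✗ (not Tulsa or Hamburg) → not eligible.
Transit Subsidy — status full-time ✓; service 290 days < 2 years (≈730 days) ✗ → not eligible.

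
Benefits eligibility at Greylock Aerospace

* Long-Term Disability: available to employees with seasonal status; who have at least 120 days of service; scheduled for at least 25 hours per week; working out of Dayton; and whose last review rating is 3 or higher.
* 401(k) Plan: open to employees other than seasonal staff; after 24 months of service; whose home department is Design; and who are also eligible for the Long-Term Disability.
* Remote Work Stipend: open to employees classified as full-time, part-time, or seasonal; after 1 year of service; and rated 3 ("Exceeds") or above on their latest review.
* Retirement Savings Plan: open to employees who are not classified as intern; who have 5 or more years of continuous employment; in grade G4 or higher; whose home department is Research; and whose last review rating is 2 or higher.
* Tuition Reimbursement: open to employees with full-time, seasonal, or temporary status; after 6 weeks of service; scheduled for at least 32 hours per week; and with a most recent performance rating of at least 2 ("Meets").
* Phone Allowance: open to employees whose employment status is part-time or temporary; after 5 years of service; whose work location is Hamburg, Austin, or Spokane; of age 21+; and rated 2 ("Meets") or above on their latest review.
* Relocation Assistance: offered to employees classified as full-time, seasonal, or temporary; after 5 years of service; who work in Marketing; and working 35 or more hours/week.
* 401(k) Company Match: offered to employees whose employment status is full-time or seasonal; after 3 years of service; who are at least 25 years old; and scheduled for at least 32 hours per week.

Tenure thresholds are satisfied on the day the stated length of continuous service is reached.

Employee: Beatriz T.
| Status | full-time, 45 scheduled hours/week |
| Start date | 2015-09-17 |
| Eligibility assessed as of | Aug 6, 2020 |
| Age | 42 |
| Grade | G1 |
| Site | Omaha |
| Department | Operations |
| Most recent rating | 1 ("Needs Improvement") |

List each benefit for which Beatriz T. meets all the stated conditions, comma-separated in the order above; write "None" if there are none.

Service from 2015-09-17 to Aug 6, 2020: 1785 days.
Long-Term Disability — status full-time ✗ (requires seasonal) → not eligible.
401(k) Plan — status full-time ✓ (not excluded); service 1785 days ≥ 24 months (≈720 days) ✓; dept Operations ✗ → not eligible.
Remote Work Stipend — status full-time ✓; service 1785 days ≥ 1 year (≈365 days) ✓; rating 1 < 3 ✗ → not eligible.
Retirement Savings Plan — status full-time ✓ (not excluded); service 1785 days < 5 years (≈1825 days) ✗ → not eligible.
Tuition Reimbursement — status full-time ✓; service 1785 days ≥ 6 weeks (≈42 days) ✓; 45 hrs/wk ≥ 32 ✓; rating 1 < 2 ✗ → not eligible.
Phone Allowance — status full-time ✗ (requires part-time or temporary) → not eligible.
Relocation Assistance — status full-time ✓; service 1785 days < 5 years (≈1825 days) ✗ → not eligible.
401(k) Company Match — status full-time ✓; service 1785 days ≥ 3 years (≈1095 days) ✓; age 42 ≥ 25 ✓; 45 hrs/wk ≥ 32 ✓ → eligible.

401(k) Company Match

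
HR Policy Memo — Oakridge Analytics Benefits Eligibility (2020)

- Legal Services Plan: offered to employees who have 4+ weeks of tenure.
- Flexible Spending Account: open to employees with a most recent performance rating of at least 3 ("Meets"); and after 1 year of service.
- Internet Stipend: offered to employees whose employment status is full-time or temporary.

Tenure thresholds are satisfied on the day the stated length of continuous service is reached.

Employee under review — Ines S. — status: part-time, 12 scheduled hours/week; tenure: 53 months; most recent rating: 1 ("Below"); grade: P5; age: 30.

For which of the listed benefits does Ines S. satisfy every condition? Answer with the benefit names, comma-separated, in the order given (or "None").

Legal Services Plan

Legal Services Plan — service 53 months ≥ 4 weeks (≈28 days) ✓ → eligible.
Flexible Spending Account — rating 1 < 3 ✗ → not eligible.
Internet Stipend — status part-time ✗ (requires full-time or temporary) → not eligible.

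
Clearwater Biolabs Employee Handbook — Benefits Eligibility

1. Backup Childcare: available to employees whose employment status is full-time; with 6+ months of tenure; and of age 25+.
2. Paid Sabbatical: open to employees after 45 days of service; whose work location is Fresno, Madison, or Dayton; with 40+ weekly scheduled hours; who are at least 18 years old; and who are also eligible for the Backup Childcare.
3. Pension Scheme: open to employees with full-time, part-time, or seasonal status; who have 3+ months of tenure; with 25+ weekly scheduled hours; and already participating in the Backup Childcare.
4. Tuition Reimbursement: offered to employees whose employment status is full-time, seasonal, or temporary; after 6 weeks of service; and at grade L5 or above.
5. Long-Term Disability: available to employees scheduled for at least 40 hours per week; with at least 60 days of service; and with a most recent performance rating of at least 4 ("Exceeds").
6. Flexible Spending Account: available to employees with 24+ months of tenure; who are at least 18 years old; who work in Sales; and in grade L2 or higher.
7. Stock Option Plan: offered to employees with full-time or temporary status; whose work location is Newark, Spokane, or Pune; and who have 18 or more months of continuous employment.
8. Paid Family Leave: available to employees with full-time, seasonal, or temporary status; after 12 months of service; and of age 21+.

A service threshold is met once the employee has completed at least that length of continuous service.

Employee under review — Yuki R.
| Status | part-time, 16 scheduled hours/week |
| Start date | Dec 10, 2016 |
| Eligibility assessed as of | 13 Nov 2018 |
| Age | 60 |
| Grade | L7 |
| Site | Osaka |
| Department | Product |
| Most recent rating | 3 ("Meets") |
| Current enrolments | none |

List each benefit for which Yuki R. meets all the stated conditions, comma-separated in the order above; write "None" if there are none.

Service from Dec 10, 2016 to 13 Nov 2018: 703 days.
Backup Childcare — status part-time ✗ (requires full-time) → not eligible.
Paid Sabbatical — service 703 days ≥ 45 days ✓; site Osaka ✗ (not Fresno, Madison, or Dayton) → not eligible.
Pension Scheme — status part-time ✓; service 703 days ≥ 3 months (≈90 days) ✓; 16 hrs/wk < 25 ✗ → not eligible.
Tuition Reimbursement — status part-time ✗ (requires full-time, seasonal, or temporary) → not eligible.
Long-Term Disability — 16 hrs/wk < 40 ✗ → not eligible.
Flexible Spending Account — service 703 days < 24 months (≈720 days) ✗ → not eligible.
Stock Option Plan — status part-time ✗ (requires full-time or temporary) → not eligible.
Paid Family Leave — status part-time ✗ (requires full-time, seasonal, or temporary) → not eligible.

None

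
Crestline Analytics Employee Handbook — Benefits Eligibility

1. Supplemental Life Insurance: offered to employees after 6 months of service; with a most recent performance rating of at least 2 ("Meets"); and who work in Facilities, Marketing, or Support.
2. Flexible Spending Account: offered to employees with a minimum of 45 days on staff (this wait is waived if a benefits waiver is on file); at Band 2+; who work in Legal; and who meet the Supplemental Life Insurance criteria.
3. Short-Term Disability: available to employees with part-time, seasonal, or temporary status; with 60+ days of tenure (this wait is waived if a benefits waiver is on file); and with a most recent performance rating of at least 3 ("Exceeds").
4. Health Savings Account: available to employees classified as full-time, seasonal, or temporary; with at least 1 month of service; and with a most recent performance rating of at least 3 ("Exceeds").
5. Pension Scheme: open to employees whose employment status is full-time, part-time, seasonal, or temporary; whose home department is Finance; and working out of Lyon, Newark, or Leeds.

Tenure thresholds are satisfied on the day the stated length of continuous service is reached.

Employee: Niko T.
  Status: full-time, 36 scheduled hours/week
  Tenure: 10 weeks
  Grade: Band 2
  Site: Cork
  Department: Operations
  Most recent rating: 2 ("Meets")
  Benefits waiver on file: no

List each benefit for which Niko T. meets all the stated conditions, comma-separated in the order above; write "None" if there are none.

Supplemental Life Insurance — service 10 weeks < 6 months (≈180 days) ✗ → not eligible.
Flexible Spending Account — no waiver, service 10 weeks ≥ 45 days ✓; grade Band 2 ≥ Band 2 ✓; dept Operations ✗ → not eligible.
Short-Term Disability — status full-time ✗ (requires part-time, seasonal, or temporary) → not eligible.
Health Savings Account — status full-time ✓; service 10 weeks ≥ 1 month (≈30 days) ✓; rating 2 < 3 ✗ → not eligible.
Pension Scheme — status full-time ✓; dept Operations ✗ → not eligible.

None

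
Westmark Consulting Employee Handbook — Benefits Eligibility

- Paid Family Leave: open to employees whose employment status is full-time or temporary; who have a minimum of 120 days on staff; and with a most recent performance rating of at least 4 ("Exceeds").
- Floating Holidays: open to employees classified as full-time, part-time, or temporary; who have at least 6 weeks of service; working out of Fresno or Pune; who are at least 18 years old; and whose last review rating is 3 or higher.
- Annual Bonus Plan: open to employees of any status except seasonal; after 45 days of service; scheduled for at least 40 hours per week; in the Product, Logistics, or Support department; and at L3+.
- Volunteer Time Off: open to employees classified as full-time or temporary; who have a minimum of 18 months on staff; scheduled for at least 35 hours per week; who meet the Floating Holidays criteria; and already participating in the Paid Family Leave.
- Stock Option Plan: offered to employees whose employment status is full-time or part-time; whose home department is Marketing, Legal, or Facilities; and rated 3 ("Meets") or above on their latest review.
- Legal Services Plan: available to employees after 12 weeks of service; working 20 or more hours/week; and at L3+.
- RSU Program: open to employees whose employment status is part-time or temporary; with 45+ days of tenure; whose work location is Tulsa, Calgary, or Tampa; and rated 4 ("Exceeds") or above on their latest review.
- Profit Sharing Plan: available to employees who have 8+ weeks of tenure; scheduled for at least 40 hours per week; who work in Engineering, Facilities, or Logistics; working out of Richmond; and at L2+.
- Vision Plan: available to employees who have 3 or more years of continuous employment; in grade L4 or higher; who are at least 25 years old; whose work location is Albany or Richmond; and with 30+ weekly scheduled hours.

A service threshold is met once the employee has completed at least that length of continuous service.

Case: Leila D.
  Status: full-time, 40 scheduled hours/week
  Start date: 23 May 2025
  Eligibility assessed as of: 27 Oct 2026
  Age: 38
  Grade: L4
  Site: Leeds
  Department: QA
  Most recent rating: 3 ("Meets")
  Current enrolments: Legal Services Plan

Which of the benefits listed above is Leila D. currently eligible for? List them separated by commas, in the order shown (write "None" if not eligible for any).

Legal Services Plan

Service from 23 May 2025 to 27 Oct 2026: 522 days.
Paid Family Leave — status full-time ✓; service 522 days ≥ 120 days ✓; rating 3 < 4 ✗ → not eligible.
Floating Holidays — status full-time ✓; service 522 days ≥ 6 weeks (≈42 days) ✓; site Leeds ✗ (not Fresno or Pune) → not eligible.
Annual Bonus Plan — status full-time ✓ (not excluded); service 522 days ≥ 45 days ✓; 40 hrs/wk ≥ 40 ✓; dept QA ✗ → not eligible.
Volunteer Time Off — status full-time ✓; service 522 days < 18 months (≈540 days) ✗ → not eligible.
Stock Option Plan — status full-time ✓; dept QA ✗ → not eligible.
Legal Services Plan — service 522 days ≥ 12 weeks (≈84 days) ✓; 40 hrs/wk ≥ 20 ✓; grade L4 ≥ L3 ✓ → eligible.
RSU Program — status full-time ✗ (requires part-time or temporary) → not eligible.
Profit Sharing Plan — service 522 days ≥ 8 weeks (≈56 days) ✓; 40 hrs/wk ≥ 40 ✓; dept QA ✗ → not eligible.
Vision Plan — service 522 days < 3 years (≈1095 days) ✗ → not eligible.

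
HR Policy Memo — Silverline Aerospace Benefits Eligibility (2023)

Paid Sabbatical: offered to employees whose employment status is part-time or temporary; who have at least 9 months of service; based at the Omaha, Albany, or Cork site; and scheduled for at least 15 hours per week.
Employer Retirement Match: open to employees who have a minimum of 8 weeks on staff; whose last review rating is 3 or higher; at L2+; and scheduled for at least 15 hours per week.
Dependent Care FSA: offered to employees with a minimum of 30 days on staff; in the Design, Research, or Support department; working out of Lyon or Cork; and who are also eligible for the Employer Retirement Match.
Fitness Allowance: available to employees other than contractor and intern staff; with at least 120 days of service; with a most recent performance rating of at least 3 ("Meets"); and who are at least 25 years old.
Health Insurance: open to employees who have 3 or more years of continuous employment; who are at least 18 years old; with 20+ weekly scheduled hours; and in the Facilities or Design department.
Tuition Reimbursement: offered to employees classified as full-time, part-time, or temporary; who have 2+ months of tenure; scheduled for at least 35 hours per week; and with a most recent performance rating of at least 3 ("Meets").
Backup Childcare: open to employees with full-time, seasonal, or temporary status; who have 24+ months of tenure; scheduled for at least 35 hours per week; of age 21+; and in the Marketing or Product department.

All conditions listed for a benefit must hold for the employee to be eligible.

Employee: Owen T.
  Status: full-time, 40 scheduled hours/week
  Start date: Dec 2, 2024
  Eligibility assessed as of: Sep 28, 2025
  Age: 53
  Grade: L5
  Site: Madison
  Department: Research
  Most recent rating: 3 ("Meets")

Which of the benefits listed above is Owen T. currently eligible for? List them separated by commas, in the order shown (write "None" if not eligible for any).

Employer Retirement Match, Fitness Allowance, Tuition Reimbursement

Service from Dec 2, 2024 to Sep 28, 2025: 300 days.
Paid Sabbatical — status full-time ✗ (requires part-time or temporary) → not eligible.
Employer Retirement Match — service 300 days ≥ 8 weeks (≈56 days) ✓; rating 3 ≥ 3 ✓; grade L5 ≥ L2 ✓; 40 hrs/wk ≥ 15 ✓ → eligible.
Dependent Care FSA — service 300 days ≥ 30 days ✓; dept Research ✓; site Madison ✗ (not Lyon or Cork) → not eligible.
Fitness Allowance — status full-time ✓ (not excluded); service 300 days ≥ 120 days ✓; rating 3 ≥ 3 ✓; age 53 ≥ 25 ✓ → eligible.
Health Insurance — service 300 days < 3 years (≈1095 days) ✗ → not eligible.
Tuition Reimbursement — status full-time ✓; service 300 days ≥ 2 months (≈60 days) ✓; 40 hrs/wk ≥ 35 ✓; rating 3 ≥ 3 ✓ → eligible.
Backup Childcare — status full-time ✓; service 300 days < 24 months (≈720 days) ✗ → not eligible.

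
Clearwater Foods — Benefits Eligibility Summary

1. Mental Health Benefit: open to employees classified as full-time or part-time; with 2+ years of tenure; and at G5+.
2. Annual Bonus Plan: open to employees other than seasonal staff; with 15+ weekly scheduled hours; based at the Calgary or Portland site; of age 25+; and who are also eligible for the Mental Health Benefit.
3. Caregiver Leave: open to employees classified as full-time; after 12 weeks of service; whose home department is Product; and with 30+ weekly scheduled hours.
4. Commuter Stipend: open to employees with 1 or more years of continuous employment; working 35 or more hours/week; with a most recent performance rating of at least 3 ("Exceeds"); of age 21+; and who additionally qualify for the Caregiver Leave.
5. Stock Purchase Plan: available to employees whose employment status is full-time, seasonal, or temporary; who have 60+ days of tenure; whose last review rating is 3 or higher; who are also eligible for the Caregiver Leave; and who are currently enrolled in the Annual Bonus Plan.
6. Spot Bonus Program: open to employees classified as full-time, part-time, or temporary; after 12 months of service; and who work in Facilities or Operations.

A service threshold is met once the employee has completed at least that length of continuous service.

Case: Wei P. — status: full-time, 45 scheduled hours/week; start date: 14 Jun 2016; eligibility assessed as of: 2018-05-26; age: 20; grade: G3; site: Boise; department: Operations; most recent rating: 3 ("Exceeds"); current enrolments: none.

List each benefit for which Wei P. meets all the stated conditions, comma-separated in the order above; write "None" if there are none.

Service from 14 Jun 2016 to 2018-05-26: 711 days.
Mental Health Benefit — status full-time ✓; service 711 days < 2 years (≈730 days) ✗ → not eligible.
Annual Bonus Plan — status full-time ✓ (not excluded); 45 hrs/wk ≥ 15 ✓; site Boise ✗ (not Calgary or Portland) → not eligible.
Caregiver Leave — status full-time ✓; service 711 days ≥ 12 weeks (≈84 days) ✓; dept Operations ✗ → not eligible.
Commuter Stipend — service 711 days ≥ 1 year (≈365 days) ✓; 45 hrs/wk ≥ 35 ✓; rating 3 ≥ 3 ✓; age 20 < 21 ✗ → not eligible.
Stock Purchase Plan — status full-time ✓; service 711 days ≥ 60 days ✓; rating 3 ≥ 3 ✓; not eligible for Caregiver Leave ✗ → not eligible.
Spot Bonus Program — status full-time ✓; service 711 days ≥ 12 months (≈360 days) ✓; dept Operations ✓ → eligible.

Spot Bonus Program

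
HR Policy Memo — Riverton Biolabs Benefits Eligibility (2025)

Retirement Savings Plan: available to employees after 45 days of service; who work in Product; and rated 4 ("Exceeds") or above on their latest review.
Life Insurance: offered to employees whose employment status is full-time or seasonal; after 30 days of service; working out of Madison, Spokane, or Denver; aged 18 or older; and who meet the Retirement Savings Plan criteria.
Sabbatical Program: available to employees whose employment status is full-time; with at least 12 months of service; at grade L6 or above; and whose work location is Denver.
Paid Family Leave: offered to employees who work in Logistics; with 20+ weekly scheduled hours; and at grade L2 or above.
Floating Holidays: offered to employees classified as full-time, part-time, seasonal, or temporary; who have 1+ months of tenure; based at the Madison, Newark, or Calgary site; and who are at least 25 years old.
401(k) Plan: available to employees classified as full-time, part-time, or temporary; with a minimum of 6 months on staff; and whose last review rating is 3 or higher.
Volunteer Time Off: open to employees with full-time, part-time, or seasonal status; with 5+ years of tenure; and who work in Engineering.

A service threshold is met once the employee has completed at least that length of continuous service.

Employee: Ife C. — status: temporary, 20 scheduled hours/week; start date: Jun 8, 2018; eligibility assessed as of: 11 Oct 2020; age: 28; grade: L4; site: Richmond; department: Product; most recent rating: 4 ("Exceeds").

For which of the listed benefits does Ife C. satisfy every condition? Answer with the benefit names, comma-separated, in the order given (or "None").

Service from Jun 8, 2018 to 11 Oct 2020: 856 days.
Retirement Savings Plan — service 856 days ≥ 45 days ✓; dept Product ✓; rating 4 ≥ 4 ✓ → eligible.
Life Insurance — status temporary ✗ (requires full-time or seasonal) → not eligible.
Sabbatical Program — status temporary ✗ (requires full-time) → not eligible.
Paid Family Leave — dept Product ✗ → not eligible.
Floating Holidays — status temporary ✓; service 856 days ≥ 1 month (≈30 days) ✓; site Richmond ✗ (not Madison, Newark, or Calgary) → not eligible.
401(k) Plan — status temporary ✓; service 856 days ≥ 6 months (≈180 days) ✓; rating 4 ≥ 3 ✓ → eligible.
Volunteer Time Off — status temporary ✗ (requires full-time, part-time, or seasonal) → not eligible.

Retirement Savings Plan, 401(k) Plan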